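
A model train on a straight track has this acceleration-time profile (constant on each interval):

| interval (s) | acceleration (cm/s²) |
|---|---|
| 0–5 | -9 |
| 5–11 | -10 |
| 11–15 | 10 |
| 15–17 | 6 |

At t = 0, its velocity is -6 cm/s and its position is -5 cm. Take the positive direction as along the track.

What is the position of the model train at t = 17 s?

On each constant-a segment, Δv = aΔt and Δx = v₀Δt + ½aΔt²; chain segment to segment.
0–5 s: v starts -6 cm/s; Δx = -6·5 + ½·-9·5² = -142.5 cm; v ends -51 cm/s.
5–11 s: v starts -51 cm/s; Δx = -51·6 + ½·-10·6² = -486 cm; v ends -111 cm/s.
11–15 s: v starts -111 cm/s; Δx = -111·4 + ½·10·4² = -364 cm; v ends -71 cm/s.
15–17 s: v starts -71 cm/s; Δx = -71·2 + ½·6·2² = -130 cm; v ends -59 cm/s.
x(17) = -5 + Σ Δx = -1127.5 cm.

-1127.5 cm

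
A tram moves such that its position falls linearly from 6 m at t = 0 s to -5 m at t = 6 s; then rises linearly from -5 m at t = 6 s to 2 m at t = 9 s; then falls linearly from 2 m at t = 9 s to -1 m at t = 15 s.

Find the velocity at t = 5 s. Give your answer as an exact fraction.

Velocity is the slope of the x-t graph on 0–6 s: (-5 − 6)/(6 − 0) = -11/6 m/s.

-11/6 m/s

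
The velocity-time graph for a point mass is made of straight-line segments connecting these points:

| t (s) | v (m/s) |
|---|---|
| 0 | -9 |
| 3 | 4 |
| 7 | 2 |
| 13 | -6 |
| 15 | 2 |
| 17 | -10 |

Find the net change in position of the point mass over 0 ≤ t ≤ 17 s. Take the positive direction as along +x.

Net displacement equals the area under the velocity-time graph (areas below the axis count negative).
0–3 s: ½(-9 + 4)(3) = -7.5 m
3–7 s: ½(4 + 2)(4) = 12 m
7–13 s: ½(2 + -6)(6) = -12 m
13–15 s: ½(-6 + 2)(2) = -4 m
15–17 s: ½(2 + -10)(2) = -8 m
Net displacement = -19.5 m

-19.5 m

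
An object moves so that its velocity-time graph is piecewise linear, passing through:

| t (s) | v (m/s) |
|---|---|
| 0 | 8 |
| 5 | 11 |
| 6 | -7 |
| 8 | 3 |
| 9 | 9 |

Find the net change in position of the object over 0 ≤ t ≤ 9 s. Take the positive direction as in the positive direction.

51.5 m

Displacement is the signed area under the v-t curve.
0–5 s: ½(8 + 11)(5) = 47.5 m
5–6 s: ½(11 + -7)(1) = 2 m
6–8 s: ½(-7 + 3)(2) = -4 m
8–9 s: ½(3 + 9)(1) = 6 m
Net displacement = 51.5 m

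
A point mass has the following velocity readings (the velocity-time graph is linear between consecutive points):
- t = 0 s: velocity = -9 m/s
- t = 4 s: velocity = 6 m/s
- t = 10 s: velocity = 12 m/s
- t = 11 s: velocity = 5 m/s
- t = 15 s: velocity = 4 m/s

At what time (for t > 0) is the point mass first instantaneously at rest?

t = 2.4 s

v changes sign on 0–4 s (from -9 to 6); the graph is linear there, so v = 0 at t = 0 + (9)·(4 − 0)/(6 − -9) = 2.4 s.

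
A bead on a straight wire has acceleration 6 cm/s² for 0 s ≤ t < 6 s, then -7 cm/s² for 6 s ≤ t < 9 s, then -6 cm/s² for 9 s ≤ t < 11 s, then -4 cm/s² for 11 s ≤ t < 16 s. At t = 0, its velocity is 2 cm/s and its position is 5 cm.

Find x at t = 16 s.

On each constant-a segment, Δv = aΔt and Δx = v₀Δt + ½aΔt²; chain segment to segment.
0–6 s: v starts 2 cm/s; Δx = 2·6 + ½·6·6² = 120 cm; v ends 38 cm/s.
6–9 s: v starts 38 cm/s; Δx = 38·3 + ½·-7·3² = 82.5 cm; v ends 17 cm/s.
9–11 s: v starts 17 cm/s; Δx = 17·2 + ½·-6·2² = 22 cm; v ends 5 cm/s.
11–16 s: v starts 5 cm/s; Δx = 5·5 + ½·-4·5² = -25 cm; v ends -15 cm/s.
x(16) = 5 + Σ Δx = 204.5 cm.

204.5 cm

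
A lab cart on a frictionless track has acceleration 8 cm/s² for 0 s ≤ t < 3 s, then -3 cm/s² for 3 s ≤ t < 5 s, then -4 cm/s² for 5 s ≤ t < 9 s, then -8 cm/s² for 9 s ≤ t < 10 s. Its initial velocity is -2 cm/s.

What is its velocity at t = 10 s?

Δv equals the area under the a-t graph; then v = v₀ + Δv.
0–3 s: 8 × 3 = 24 cm/s
3–5 s: -3 × 2 = -6 cm/s
5–9 s: -4 × 4 = -16 cm/s
9–10 s: -8 × 1 = -8 cm/s
Δv = -6 cm/s, so v(10) = -2 + (-6) = -8 cm/s.

-8 cm/s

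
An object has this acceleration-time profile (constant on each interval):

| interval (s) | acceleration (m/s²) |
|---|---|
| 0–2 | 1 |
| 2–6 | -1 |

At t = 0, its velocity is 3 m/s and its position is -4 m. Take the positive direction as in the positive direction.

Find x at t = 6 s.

On each constant-a segment, Δv = aΔt and Δx = v₀Δt + ½aΔt²; chain segment to segment.
0–2 s: v starts 3 m/s; Δx = 3·2 + ½·1·2² = 8 m; v ends 5 m/s.
2–6 s: v starts 5 m/s; Δx = 5·4 + ½·-1·4² = 12 m; v ends 1 m/s.
x(6) = -4 + Σ Δx = 16 m.

16 m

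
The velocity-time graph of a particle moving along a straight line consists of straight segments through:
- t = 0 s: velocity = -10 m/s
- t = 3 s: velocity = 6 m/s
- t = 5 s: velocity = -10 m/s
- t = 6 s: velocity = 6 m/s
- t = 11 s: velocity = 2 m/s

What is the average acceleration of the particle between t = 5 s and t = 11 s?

Average acceleration = Δv/Δt = (2 − -10)/(11 − 5) = 2 m/s².

2 m/s²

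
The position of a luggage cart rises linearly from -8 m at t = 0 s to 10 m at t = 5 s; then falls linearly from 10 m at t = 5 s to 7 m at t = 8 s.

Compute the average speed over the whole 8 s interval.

2.625 m/s

Average speed = (total path length)/(elapsed time); on a piecewise-linear x-t graph the path length is Σ|Δx|.
0–5 s: |Δx| = |10 − -8| = 18 m
5–8 s: |Δx| = |7 − 10| = 3 m
Total path = 21 m; average speed = 21/8 = 2.625 m/s.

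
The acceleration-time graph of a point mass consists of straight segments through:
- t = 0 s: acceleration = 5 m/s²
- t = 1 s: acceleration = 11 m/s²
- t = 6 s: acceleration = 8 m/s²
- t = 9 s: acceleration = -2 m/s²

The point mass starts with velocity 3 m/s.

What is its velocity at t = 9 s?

67.5 m/s

Δv equals the area under the a-t graph; then v = v₀ + Δv.
0–1 s: ½(5 + 11)(1) = 8 m/s
1–6 s: ½(11 + 8)(5) = 47.5 m/s
6–9 s: ½(8 + -2)(3) = 9 m/s
Δv = 64.5 m/s, so v(9) = 3 + (64.5) = 67.5 m/s.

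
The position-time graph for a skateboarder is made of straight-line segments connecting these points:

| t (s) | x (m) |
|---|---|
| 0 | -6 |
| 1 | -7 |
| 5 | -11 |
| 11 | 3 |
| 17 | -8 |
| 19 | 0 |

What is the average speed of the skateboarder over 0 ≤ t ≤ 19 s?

Average speed = (total path length)/(elapsed time); on a piecewise-linear x-t graph the path length is Σ|Δx|.
0–1 s: |Δx| = |-7 − -6| = 1 m
1–5 s: |Δx| = |-11 − -7| = 4 m
5–11 s: |Δx| = |3 − -11| = 14 m
11–17 s: |Δx| = |-8 − 3| = 11 m
17–19 s: |Δx| = |0 − -8| = 8 m
Total path = 38 m; average speed = 38/19 = 2 m/s.

2 m/s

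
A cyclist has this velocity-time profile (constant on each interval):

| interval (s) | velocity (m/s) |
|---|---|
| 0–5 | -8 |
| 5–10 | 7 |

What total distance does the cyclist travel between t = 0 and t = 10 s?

75 m

Total distance travelled is ∫|v| dt — sum the magnitudes of each area piece.
0–5 s: |-8| × 5 = 40 m
5–10 s: |7| × 5 = 35 m
Total distance = 75 m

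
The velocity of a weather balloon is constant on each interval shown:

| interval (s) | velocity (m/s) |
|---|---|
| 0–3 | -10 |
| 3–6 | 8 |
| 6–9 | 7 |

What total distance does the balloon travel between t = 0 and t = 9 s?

Distance (not displacement) is the total path length: add the absolute areas under v-t.
0–3 s: |-10| × 3 = 30 m
3–6 s: |8| × 3 = 24 m
6–9 s: |7| × 3 = 21 m
Total distance = 75 m

75 m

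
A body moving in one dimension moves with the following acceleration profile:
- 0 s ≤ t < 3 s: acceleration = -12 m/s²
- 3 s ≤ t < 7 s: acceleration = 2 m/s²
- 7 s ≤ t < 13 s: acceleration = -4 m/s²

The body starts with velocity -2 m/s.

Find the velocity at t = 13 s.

-54 m/s

Δv equals the area under the a-t graph; then v = v₀ + Δv.
0–3 s: -12 × 3 = -36 m/s
3–7 s: 2 × 4 = 8 m/s
7–13 s: -4 × 6 = -24 m/s
Δv = -52 m/s, so v(13) = -2 + (-52) = -54 m/s.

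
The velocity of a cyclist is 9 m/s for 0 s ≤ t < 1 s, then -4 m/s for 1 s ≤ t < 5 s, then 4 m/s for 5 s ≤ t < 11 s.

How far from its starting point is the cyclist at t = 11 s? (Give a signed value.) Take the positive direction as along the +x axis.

17 m

Net displacement equals the area under the velocity-time graph (areas below the axis count negative).
0–1 s: 9 × 1 = 9 m
1–5 s: -4 × 4 = -16 m
5–11 s: 4 × 6 = 24 m
Net displacement = 17 m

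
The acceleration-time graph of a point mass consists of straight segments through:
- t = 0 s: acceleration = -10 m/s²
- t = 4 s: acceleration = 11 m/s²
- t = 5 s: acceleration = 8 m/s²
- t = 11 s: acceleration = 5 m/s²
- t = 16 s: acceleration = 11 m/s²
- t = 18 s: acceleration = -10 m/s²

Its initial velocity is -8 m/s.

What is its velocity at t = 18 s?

Δv equals the area under the a-t graph; then v = v₀ + Δv.
0–4 s: ½(-10 + 11)(4) = 2 m/s
4–5 s: ½(11 + 8)(1) = 9.5 m/s
5–11 s: ½(8 + 5)(6) = 39 m/s
11–16 s: ½(5 + 11)(5) = 40 m/s
16–18 s: ½(11 + -10)(2) = 1 m/s
Δv = 91.5 m/s, so v(18) = -8 + (91.5) = 83.5 m/s.

83.5 m/s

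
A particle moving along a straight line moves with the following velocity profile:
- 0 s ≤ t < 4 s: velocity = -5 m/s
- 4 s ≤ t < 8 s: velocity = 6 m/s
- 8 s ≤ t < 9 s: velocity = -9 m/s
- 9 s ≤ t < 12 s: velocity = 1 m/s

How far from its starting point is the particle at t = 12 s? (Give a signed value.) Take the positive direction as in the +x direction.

-2 m

Net displacement equals the area under the velocity-time graph (areas below the axis count negative).
0–4 s: -5 × 4 = -20 m
4–8 s: 6 × 4 = 24 m
8–9 s: -9 × 1 = -9 m
9–12 s: 1 × 3 = 3 m
Net displacement = -2 m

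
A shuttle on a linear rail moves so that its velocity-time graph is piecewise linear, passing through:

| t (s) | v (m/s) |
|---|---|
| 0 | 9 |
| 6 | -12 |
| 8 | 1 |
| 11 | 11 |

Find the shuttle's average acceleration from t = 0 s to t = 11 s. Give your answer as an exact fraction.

Average acceleration = Δv/Δt = (11 − 9)/(11 − 0) = 2/11 m/s².

2/11 m/s²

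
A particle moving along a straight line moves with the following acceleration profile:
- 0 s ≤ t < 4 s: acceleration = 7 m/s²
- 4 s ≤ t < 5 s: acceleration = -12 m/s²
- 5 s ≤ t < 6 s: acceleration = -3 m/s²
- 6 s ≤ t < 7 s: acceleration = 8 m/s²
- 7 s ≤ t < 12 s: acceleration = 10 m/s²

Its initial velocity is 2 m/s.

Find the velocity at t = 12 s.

Δv equals the area under the a-t graph; then v = v₀ + Δv.
0–4 s: 7 × 4 = 28 m/s
4–5 s: -12 × 1 = -12 m/s
5–6 s: -3 × 1 = -3 m/s
6–7 s: 8 × 1 = 8 m/s
7–12 s: 10 × 5 = 50 m/s
Δv = 71 m/s, so v(12) = 2 + (71) = 73 m/s.

73 m/s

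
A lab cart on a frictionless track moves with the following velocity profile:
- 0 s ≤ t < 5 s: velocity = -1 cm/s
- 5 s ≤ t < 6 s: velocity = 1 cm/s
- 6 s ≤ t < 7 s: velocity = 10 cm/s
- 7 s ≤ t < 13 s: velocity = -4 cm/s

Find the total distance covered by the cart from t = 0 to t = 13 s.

Total distance travelled is ∫|v| dt — sum the magnitudes of each area piece.
0–5 s: |-1| × 5 = 5 cm
5–6 s: |1| × 1 = 1 cm
6–7 s: |10| × 1 = 10 cm
7–13 s: |-4| × 6 = 24 cm
Total distance = 40 cm

40 cm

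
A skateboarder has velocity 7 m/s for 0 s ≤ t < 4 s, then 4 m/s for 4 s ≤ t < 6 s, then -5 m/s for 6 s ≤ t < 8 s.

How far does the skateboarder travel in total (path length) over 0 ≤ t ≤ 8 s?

46 m

Distance (not displacement) is the total path length: add the absolute areas under v-t.
0–4 s: |7| × 4 = 28 m
4–6 s: |4| × 2 = 8 m
6–8 s: |-5| × 2 = 10 m
Total distance = 46 m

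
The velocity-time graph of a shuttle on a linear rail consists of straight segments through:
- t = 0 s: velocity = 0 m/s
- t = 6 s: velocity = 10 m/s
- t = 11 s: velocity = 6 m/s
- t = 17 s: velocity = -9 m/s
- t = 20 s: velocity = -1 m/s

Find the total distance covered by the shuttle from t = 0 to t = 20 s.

108.4 m

Total distance travelled is ∫|v| dt — sum the magnitudes of each area piece.
0–6 s: |½(0 + 10)(6)| = 30 m
6–11 s: |½(10 + 6)(5)| = 40 m
11–17 s: v = 0 at t = 13.4 s; triangle areas 7.2 + 16.2 = 23.4 m
17–20 s: |½(-9 + -1)(3)| = 15 m
Total distance = 108.4 m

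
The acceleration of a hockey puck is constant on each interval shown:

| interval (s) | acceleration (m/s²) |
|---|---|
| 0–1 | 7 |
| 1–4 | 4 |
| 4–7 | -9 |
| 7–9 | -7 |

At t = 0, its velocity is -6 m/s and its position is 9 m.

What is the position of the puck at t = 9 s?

On each constant-a segment, Δv = aΔt and Δx = v₀Δt + ½aΔt²; chain segment to segment.
0–1 s: v starts -6 m/s; Δx = -6·1 + ½·7·1² = -2.5 m; v ends 1 m/s.
1–4 s: v starts 1 m/s; Δx = 1·3 + ½·4·3² = 21 m; v ends 13 m/s.
4–7 s: v starts 13 m/s; Δx = 13·3 + ½·-9·3² = -1.5 m; v ends -14 m/s.
7–9 s: v starts -14 m/s; Δx = -14·2 + ½·-7·2² = -42 m; v ends -28 m/s.
x(9) = 9 + Σ Δx = -16 m.

-16 m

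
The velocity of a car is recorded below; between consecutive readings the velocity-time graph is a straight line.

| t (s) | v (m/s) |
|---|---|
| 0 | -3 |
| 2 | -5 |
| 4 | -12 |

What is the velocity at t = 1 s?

On 0–2 s the graph is linear from -3 to -5 m/s: v(1) = -3 + (-5 − -3)·(1 − 0)/(2 − 0) = -4 m/s.

-4 m/s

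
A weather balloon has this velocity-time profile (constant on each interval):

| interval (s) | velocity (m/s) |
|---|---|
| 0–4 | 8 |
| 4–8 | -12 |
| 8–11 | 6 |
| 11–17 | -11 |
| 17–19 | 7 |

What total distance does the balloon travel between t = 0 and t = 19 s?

Total distance travelled is ∫|v| dt — sum the magnitudes of each area piece.
0–4 s: |8| × 4 = 32 m
4–8 s: |-12| × 4 = 48 m
8–11 s: |6| × 3 = 18 m
11–17 s: |-11| × 6 = 66 m
17–19 s: |7| × 2 = 14 m
Total distance = 178 m

178 m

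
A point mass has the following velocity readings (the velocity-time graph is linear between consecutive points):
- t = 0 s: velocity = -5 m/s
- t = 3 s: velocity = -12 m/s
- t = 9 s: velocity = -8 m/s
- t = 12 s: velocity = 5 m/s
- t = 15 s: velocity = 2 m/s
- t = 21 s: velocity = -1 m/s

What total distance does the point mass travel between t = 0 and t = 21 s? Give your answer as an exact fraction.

2893/26 m

Distance (not displacement) is the total path length: add the absolute areas under v-t.
0–3 s: |½(-5 + -12)(3)| = 25.5 m
3–9 s: |½(-12 + -8)(6)| = 60 m
9–12 s: v = 0 at t = 141/13 s; triangle areas 96/13 + 75/26 = 267/26 m
12–15 s: |½(5 + 2)(3)| = 10.5 m
15–21 s: v = 0 at t = 19 s; triangle areas 4 + 1 = 5 m
Total distance = 2893/26 m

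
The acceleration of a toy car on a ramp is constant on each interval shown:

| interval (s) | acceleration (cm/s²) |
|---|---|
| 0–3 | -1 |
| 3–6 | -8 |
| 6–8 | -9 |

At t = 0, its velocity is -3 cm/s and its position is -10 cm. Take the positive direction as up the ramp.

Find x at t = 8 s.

On each constant-a segment, Δv = aΔt and Δx = v₀Δt + ½aΔt²; chain segment to segment.
0–3 s: v starts -3 cm/s; Δx = -3·3 + ½·-1·3² = -13.5 cm; v ends -6 cm/s.
3–6 s: v starts -6 cm/s; Δx = -6·3 + ½·-8·3² = -54 cm; v ends -30 cm/s.
6–8 s: v starts -30 cm/s; Δx = -30·2 + ½·-9·2² = -78 cm; v ends -48 cm/s.
x(8) = -10 + Σ Δx = -155.5 cm.

-155.5 cm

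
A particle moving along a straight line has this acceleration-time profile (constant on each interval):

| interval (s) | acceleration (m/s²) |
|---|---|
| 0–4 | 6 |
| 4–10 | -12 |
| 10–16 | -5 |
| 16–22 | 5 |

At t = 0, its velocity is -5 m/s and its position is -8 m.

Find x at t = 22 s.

-898 m

On each constant-a segment, Δv = aΔt and Δx = v₀Δt + ½aΔt²; chain segment to segment.
0–4 s: v starts -5 m/s; Δx = -5·4 + ½·6·4² = 28 m; v ends 19 m/s.
4–10 s: v starts 19 m/s; Δx = 19·6 + ½·-12·6² = -102 m; v ends -53 m/s.
10–16 s: v starts -53 m/s; Δx = -53·6 + ½·-5·6² = -408 m; v ends -83 m/s.
16–22 s: v starts -83 m/s; Δx = -83·6 + ½·5·6² = -408 m; v ends -53 m/s.
x(22) = -8 + Σ Δx = -898 m.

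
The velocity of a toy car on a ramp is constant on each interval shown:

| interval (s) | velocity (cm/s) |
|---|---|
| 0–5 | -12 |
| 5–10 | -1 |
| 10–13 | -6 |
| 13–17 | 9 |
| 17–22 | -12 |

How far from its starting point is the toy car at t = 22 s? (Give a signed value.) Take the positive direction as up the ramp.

-107 cm

Displacement is the signed area under the v-t curve.
0–5 s: -12 × 5 = -60 cm
5–10 s: -1 × 5 = -5 cm
10–13 s: -6 × 3 = -18 cm
13–17 s: 9 × 4 = 36 cm
17–22 s: -12 × 5 = -60 cm
Net displacement = -107 cm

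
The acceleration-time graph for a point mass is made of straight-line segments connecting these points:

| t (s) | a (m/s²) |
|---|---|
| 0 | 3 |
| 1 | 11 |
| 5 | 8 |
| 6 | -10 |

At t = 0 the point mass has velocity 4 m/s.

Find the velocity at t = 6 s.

Δv equals the area under the a-t graph; then v = v₀ + Δv.
0–1 s: ½(3 + 11)(1) = 7 m/s
1–5 s: ½(11 + 8)(4) = 38 m/s
5–6 s: ½(8 + -10)(1) = -1 m/s
Δv = 44 m/s, so v(6) = 4 + (44) = 48 m/s.

48 m/s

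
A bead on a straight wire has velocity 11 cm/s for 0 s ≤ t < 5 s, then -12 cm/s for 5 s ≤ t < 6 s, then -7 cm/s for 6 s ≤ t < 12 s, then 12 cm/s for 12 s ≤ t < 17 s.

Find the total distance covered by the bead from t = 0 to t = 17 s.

Total distance travelled is ∫|v| dt — sum the magnitudes of each area piece.
0–5 s: |11| × 5 = 55 cm
5–6 s: |-12| × 1 = 12 cm
6–12 s: |-7| × 6 = 42 cm
12–17 s: |12| × 5 = 60 cm
Total distance = 169 cm

169 cm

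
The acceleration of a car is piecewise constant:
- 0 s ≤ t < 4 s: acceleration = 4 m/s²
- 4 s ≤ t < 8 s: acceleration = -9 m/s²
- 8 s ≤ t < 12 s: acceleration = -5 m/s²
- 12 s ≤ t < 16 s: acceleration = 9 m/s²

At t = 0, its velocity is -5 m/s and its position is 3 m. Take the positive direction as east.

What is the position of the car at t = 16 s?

On each constant-a segment, Δv = aΔt and Δx = v₀Δt + ½aΔt²; chain segment to segment.
0–4 s: v starts -5 m/s; Δx = -5·4 + ½·4·4² = 12 m; v ends 11 m/s.
4–8 s: v starts 11 m/s; Δx = 11·4 + ½·-9·4² = -28 m; v ends -25 m/s.
8–12 s: v starts -25 m/s; Δx = -25·4 + ½·-5·4² = -140 m; v ends -45 m/s.
12–16 s: v starts -45 m/s; Δx = -45·4 + ½·9·4² = -108 m; v ends -9 m/s.
x(16) = 3 + Σ Δx = -261 m.

-261 m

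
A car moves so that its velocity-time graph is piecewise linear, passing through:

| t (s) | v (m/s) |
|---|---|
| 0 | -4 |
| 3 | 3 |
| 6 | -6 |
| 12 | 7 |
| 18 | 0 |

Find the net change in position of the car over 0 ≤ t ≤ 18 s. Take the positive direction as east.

18 m

Displacement is the signed area under the v-t curve.
0–3 s: ½(-4 + 3)(3) = -1.5 m
3–6 s: ½(3 + -6)(3) = -4.5 m
6–12 s: ½(-6 + 7)(6) = 3 m
12–18 s: ½(7 + 0)(6) = 21 m
Net displacement = 18 m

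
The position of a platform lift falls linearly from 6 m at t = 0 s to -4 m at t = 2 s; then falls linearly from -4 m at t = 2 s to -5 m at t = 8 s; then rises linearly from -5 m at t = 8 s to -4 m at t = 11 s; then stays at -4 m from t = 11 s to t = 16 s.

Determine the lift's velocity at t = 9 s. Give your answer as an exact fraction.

Velocity is the slope of the x-t graph on 8–11 s: (-4 − -5)/(11 − 8) = 1/3 m/s.

1/3 m/s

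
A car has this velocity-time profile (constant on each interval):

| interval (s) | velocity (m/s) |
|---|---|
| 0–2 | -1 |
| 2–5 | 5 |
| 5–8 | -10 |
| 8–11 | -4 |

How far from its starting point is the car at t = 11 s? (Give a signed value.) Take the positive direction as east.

-29 m

Displacement is the signed area under the v-t curve.
0–2 s: -1 × 2 = -2 m
2–5 s: 5 × 3 = 15 m
5–8 s: -10 × 3 = -30 m
8–11 s: -4 × 3 = -12 m
Net displacement = -29 m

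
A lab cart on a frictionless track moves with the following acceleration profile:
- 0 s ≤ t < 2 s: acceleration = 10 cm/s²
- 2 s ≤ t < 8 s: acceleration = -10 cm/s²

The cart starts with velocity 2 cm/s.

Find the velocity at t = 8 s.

Δv equals the area under the a-t graph; then v = v₀ + Δv.
0–2 s: 10 × 2 = 20 cm/s
2–8 s: -10 × 6 = -60 cm/s
Δv = -40 cm/s, so v(8) = 2 + (-40) = -38 cm/s.

-38 cm/s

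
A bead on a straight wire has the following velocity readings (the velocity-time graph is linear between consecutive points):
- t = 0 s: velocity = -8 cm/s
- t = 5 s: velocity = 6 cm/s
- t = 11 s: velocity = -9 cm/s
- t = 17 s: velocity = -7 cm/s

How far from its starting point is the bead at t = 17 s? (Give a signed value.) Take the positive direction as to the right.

-62 cm

Net displacement equals the area under the velocity-time graph (areas below the axis count negative).
0–5 s: ½(-8 + 6)(5) = -5 cm
5–11 s: ½(6 + -9)(6) = -9 cm
11–17 s: ½(-9 + -7)(6) = -48 cm
Net displacement = -62 cm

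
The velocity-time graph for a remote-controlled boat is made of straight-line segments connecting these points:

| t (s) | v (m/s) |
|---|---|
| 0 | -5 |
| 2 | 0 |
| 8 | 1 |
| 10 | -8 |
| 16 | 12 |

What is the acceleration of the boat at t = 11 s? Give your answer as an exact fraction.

Acceleration is the slope of the v-t graph on 10–16 s: (12 − -8)/(16 − 10) = 10/3 m/s².

10/3 m/s²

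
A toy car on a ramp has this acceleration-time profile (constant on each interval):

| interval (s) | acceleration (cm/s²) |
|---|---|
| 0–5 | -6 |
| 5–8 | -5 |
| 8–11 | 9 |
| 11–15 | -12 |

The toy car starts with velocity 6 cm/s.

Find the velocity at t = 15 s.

-60 cm/s

Δv equals the area under the a-t graph; then v = v₀ + Δv.
0–5 s: -6 × 5 = -30 cm/s
5–8 s: -5 × 3 = -15 cm/s
8–11 s: 9 × 3 = 27 cm/s
11–15 s: -12 × 4 = -48 cm/s
Δv = -66 cm/s, so v(15) = 6 + (-66) = -60 cm/s.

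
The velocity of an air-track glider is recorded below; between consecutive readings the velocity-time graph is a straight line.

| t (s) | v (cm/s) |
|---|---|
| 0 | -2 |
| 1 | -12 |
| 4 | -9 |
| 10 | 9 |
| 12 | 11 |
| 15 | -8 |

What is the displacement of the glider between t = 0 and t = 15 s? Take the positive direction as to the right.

-14 cm

Net displacement equals the area under the velocity-time graph (areas below the axis count negative).
0–1 s: ½(-2 + -12)(1) = -7 cm
1–4 s: ½(-12 + -9)(3) = -31.5 cm
4–10 s: ½(-9 + 9)(6) = 0 cm
10–12 s: ½(9 + 11)(2) = 20 cm
12–15 s: ½(11 + -8)(3) = 4.5 cm
Net displacement = -14 cm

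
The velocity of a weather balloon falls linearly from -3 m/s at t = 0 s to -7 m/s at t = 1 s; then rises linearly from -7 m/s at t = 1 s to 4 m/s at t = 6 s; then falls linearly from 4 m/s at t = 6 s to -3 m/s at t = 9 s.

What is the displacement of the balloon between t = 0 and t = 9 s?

Displacement is the signed area under the v-t curve.
0–1 s: ½(-3 + -7)(1) = -5 m
1–6 s: ½(-7 + 4)(5) = -7.5 m
6–9 s: ½(4 + -3)(3) = 1.5 m
Net displacement = -11 m

-11 m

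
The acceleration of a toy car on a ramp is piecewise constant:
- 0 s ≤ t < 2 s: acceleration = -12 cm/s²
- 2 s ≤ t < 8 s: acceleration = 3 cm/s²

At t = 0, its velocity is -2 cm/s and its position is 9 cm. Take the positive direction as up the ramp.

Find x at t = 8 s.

-121 cm

On each constant-a segment, Δv = aΔt and Δx = v₀Δt + ½aΔt²; chain segment to segment.
0–2 s: v starts -2 cm/s; Δx = -2·2 + ½·-12·2² = -28 cm; v ends -26 cm/s.
2–8 s: v starts -26 cm/s; Δx = -26·6 + ½·3·6² = -102 cm; v ends -8 cm/s.
x(8) = 9 + Σ Δx = -121 cm.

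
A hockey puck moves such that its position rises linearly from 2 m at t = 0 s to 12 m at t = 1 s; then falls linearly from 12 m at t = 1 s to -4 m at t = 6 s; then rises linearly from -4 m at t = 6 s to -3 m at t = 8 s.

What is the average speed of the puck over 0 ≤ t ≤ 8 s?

3.375 m/s

Average speed = (total path length)/(elapsed time); on a piecewise-linear x-t graph the path length is Σ|Δx|.
0–1 s: |Δx| = |12 − 2| = 10 m
1–6 s: |Δx| = |-4 − 12| = 16 m
6–8 s: |Δx| = |-3 − -4| = 1 m
Total path = 27 m; average speed = 27/8 = 3.375 m/s.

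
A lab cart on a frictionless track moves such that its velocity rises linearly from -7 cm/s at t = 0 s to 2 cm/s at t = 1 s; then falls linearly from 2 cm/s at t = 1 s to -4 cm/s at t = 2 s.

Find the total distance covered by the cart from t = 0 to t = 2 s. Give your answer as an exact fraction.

83/18 cm

Distance (not displacement) is the total path length: add the absolute areas under v-t.
0–1 s: v = 0 at t = 7/9 s; triangle areas 49/18 + 2/9 = 53/18 cm
1–2 s: v = 0 at t = 4/3 s; triangle areas 1/3 + 4/3 = 5/3 cm
Total distance = 83/18 cm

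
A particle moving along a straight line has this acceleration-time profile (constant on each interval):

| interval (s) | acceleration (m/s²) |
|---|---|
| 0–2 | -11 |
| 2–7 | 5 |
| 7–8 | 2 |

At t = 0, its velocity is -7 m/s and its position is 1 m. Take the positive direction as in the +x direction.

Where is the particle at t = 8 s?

On each constant-a segment, Δv = aΔt and Δx = v₀Δt + ½aΔt²; chain segment to segment.
0–2 s: v starts -7 m/s; Δx = -7·2 + ½·-11·2² = -36 m; v ends -29 m/s.
2–7 s: v starts -29 m/s; Δx = -29·5 + ½·5·5² = -82.5 m; v ends -4 m/s.
7–8 s: v starts -4 m/s; Δx = -4·1 + ½·2·1² = -3 m; v ends -2 m/s.
x(8) = 1 + Σ Δx = -120.5 m.

-120.5 m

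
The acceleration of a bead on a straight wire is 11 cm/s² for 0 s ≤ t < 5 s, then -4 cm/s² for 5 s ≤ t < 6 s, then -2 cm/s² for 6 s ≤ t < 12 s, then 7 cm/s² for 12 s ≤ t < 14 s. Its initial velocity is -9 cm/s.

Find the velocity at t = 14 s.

Δv equals the area under the a-t graph; then v = v₀ + Δv.
0–5 s: 11 × 5 = 55 cm/s
5–6 s: -4 × 1 = -4 cm/s
6–12 s: -2 × 6 = -12 cm/s
12–14 s: 7 × 2 = 14 cm/s
Δv = 53 cm/s, so v(14) = -9 + (53) = 44 cm/s.

44 cm/s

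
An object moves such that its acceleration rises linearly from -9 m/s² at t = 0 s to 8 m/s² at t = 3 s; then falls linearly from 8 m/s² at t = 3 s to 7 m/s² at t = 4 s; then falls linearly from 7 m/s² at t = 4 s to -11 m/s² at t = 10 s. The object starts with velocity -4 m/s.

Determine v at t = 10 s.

-10 m/s

Δv equals the area under the a-t graph; then v = v₀ + Δv.
0–3 s: ½(-9 + 8)(3) = -1.5 m/s
3–4 s: ½(8 + 7)(1) = 7.5 m/s
4–10 s: ½(7 + -11)(6) = -12 m/s
Δv = -6 m/s, so v(10) = -4 + (-6) = -10 m/s.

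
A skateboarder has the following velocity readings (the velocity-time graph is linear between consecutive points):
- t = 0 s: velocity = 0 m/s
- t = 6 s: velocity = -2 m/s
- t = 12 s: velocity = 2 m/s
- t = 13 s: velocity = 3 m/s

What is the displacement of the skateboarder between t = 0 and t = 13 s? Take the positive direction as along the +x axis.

Displacement is the signed area under the v-t curve.
0–6 s: ½(0 + -2)(6) = -6 m
6–12 s: ½(-2 + 2)(6) = 0 m
12–13 s: ½(2 + 3)(1) = 2.5 m
Net displacement = -3.5 m

-3.5 m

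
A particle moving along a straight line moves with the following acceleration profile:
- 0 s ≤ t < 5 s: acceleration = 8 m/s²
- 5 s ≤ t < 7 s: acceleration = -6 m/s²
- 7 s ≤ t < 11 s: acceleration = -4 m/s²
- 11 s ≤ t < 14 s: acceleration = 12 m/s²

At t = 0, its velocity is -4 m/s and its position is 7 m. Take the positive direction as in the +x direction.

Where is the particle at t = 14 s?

On each constant-a segment, Δv = aΔt and Δx = v₀Δt + ½aΔt²; chain segment to segment.
0–5 s: v starts -4 m/s; Δx = -4·5 + ½·8·5² = 80 m; v ends 36 m/s.
5–7 s: v starts 36 m/s; Δx = 36·2 + ½·-6·2² = 60 m; v ends 24 m/s.
7–11 s: v starts 24 m/s; Δx = 24·4 + ½·-4·4² = 64 m; v ends 8 m/s.
11–14 s: v starts 8 m/s; Δx = 8·3 + ½·12·3² = 78 m; v ends 44 m/s.
x(14) = 7 + Σ Δx = 289 m.

289 m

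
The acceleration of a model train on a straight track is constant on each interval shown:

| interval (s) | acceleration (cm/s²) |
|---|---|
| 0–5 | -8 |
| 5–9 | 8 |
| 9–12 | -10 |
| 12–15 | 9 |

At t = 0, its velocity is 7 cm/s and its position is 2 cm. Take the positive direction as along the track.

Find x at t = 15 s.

On each constant-a segment, Δv = aΔt and Δx = v₀Δt + ½aΔt²; chain segment to segment.
0–5 s: v starts 7 cm/s; Δx = 7·5 + ½·-8·5² = -65 cm; v ends -33 cm/s.
5–9 s: v starts -33 cm/s; Δx = -33·4 + ½·8·4² = -68 cm; v ends -1 cm/s.
9–12 s: v starts -1 cm/s; Δx = -1·3 + ½·-10·3² = -48 cm; v ends -31 cm/s.
12–15 s: v starts -31 cm/s; Δx = -31·3 + ½·9·3² = -52.5 cm; v ends -4 cm/s.
x(15) = 2 + Σ Δx = -231.5 cm.

-231.5 cm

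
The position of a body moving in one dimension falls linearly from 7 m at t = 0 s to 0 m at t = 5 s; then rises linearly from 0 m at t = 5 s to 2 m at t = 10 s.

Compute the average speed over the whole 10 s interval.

0.9 m/s

Average speed = (total path length)/(elapsed time); on a piecewise-linear x-t graph the path length is Σ|Δx|.
0–5 s: |Δx| = |0 − 7| = 7 m
5–10 s: |Δx| = |2 − 0| = 2 m
Total path = 9 m; average speed = 9/10 = 0.9 m/s.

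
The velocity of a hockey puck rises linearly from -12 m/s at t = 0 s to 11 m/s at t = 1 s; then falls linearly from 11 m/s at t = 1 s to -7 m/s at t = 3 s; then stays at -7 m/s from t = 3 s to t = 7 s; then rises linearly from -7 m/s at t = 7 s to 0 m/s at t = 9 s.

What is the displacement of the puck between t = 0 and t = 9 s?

Net displacement equals the area under the velocity-time graph (areas below the axis count negative).
0–1 s: ½(-12 + 11)(1) = -0.5 m
1–3 s: ½(11 + -7)(2) = 4 m
3–7 s: -7 × 4 = -28 m
7–9 s: ½(-7 + 0)(2) = -7 m
Net displacement = -31.5 m

-31.5 m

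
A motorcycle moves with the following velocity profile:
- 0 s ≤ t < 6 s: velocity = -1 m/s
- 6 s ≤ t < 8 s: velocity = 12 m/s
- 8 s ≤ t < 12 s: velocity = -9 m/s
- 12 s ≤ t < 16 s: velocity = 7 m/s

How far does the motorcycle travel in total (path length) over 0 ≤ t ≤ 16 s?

Distance (not displacement) is the total path length: add the absolute areas under v-t.
0–6 s: |-1| × 6 = 6 m
6–8 s: |12| × 2 = 24 m
8–12 s: |-9| × 4 = 36 m
12–16 s: |7| × 4 = 28 m
Total distance = 94 m

94 m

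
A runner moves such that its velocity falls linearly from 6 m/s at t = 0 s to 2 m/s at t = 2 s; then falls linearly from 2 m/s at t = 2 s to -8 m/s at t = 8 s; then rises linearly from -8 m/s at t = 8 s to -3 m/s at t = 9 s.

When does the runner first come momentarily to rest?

v changes sign on 2–8 s (from 2 to -8); the graph is linear there, so v = 0 at t = 2 + (-2)·(8 − 2)/(-8 − 2) = 3.2 s.

t = 3.2 s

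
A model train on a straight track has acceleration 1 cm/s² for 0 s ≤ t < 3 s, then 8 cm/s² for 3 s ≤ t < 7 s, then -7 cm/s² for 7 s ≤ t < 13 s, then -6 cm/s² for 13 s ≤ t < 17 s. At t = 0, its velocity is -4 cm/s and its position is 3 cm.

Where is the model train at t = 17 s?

On each constant-a segment, Δv = aΔt and Δx = v₀Δt + ½aΔt²; chain segment to segment.
0–3 s: v starts -4 cm/s; Δx = -4·3 + ½·1·3² = -7.5 cm; v ends -1 cm/s.
3–7 s: v starts -1 cm/s; Δx = -1·4 + ½·8·4² = 60 cm; v ends 31 cm/s.
7–13 s: v starts 31 cm/s; Δx = 31·6 + ½·-7·6² = 60 cm; v ends -11 cm/s.
13–17 s: v starts -11 cm/s; Δx = -11·4 + ½·-6·4² = -92 cm; v ends -35 cm/s.
x(17) = 3 + Σ Δx = 23.5 cm.

23.5 cm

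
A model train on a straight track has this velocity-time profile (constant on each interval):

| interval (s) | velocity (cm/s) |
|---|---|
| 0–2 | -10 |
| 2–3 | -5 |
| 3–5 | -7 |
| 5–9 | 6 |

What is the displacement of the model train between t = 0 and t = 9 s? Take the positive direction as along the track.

-15 cm

Net displacement equals the area under the velocity-time graph (areas below the axis count negative).
0–2 s: -10 × 2 = -20 cm
2–3 s: -5 × 1 = -5 cm
3–5 s: -7 × 2 = -14 cm
5–9 s: 6 × 4 = 24 cm
Net displacement = -15 cm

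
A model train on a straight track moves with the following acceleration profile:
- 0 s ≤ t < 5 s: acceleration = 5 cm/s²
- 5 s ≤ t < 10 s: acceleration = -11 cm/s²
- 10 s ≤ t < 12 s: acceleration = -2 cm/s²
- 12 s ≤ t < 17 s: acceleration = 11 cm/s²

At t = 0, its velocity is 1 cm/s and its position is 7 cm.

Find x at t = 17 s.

-22.5 cm

On each constant-a segment, Δv = aΔt and Δx = v₀Δt + ½aΔt²; chain segment to segment.
0–5 s: v starts 1 cm/s; Δx = 1·5 + ½·5·5² = 67.5 cm; v ends 26 cm/s.
5–10 s: v starts 26 cm/s; Δx = 26·5 + ½·-11·5² = -7.5 cm; v ends -29 cm/s.
10–12 s: v starts -29 cm/s; Δx = -29·2 + ½·-2·2² = -62 cm; v ends -33 cm/s.
12–17 s: v starts -33 cm/s; Δx = -33·5 + ½·11·5² = -27.5 cm; v ends 22 cm/s.
x(17) = 7 + Σ Δx = -22.5 cm.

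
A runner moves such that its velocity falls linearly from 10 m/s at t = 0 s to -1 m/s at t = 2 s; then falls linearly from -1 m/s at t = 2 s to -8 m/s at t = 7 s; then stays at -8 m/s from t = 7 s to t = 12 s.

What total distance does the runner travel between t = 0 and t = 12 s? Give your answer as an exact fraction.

1577/22 m

Total distance travelled is ∫|v| dt — sum the magnitudes of each area piece.
0–2 s: v = 0 at t = 20/11 s; triangle areas 100/11 + 1/11 = 101/11 m
2–7 s: |½(-1 + -8)(5)| = 22.5 m
7–12 s: |-8| × 5 = 40 m
Total distance = 1577/22 m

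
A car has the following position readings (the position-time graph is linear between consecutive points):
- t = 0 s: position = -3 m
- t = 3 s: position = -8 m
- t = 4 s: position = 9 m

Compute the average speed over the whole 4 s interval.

Average speed = (total path length)/(elapsed time); on a piecewise-linear x-t graph the path length is Σ|Δx|.
0–3 s: |Δx| = |-8 − -3| = 5 m
3–4 s: |Δx| = |9 − -8| = 17 m
Total path = 22 m; average speed = 22/4 = 5.5 m/s.

5.5 m/s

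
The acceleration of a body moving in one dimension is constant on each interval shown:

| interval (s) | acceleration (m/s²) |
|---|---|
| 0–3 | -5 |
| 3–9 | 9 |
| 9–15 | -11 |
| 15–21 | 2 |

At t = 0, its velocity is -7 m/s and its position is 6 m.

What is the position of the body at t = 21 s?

On each constant-a segment, Δv = aΔt and Δx = v₀Δt + ½aΔt²; chain segment to segment.
0–3 s: v starts -7 m/s; Δx = -7·3 + ½·-5·3² = -43.5 m; v ends -22 m/s.
3–9 s: v starts -22 m/s; Δx = -22·6 + ½·9·6² = 30 m; v ends 32 m/s.
9–15 s: v starts 32 m/s; Δx = 32·6 + ½·-11·6² = -6 m; v ends -34 m/s.
15–21 s: v starts -34 m/s; Δx = -34·6 + ½·2·6² = -168 m; v ends -22 m/s.
x(21) = 6 + Σ Δx = -181.5 m.

-181.5 m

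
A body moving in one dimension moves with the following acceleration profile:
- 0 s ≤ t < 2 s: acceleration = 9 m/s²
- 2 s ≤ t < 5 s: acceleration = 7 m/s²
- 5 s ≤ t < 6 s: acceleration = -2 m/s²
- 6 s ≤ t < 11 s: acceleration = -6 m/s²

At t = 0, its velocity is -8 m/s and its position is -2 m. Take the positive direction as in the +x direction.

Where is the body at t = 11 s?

On each constant-a segment, Δv = aΔt and Δx = v₀Δt + ½aΔt²; chain segment to segment.
0–2 s: v starts -8 m/s; Δx = -8·2 + ½·9·2² = 2 m; v ends 10 m/s.
2–5 s: v starts 10 m/s; Δx = 10·3 + ½·7·3² = 61.5 m; v ends 31 m/s.
5–6 s: v starts 31 m/s; Δx = 31·1 + ½·-2·1² = 30 m; v ends 29 m/s.
6–11 s: v starts 29 m/s; Δx = 29·5 + ½·-6·5² = 70 m; v ends -1 m/s.
x(11) = -2 + Σ Δx = 161.5 m.

161.5 m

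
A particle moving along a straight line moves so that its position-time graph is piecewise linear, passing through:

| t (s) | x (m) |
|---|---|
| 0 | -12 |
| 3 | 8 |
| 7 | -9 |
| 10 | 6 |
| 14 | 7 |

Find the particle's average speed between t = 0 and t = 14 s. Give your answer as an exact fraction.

Average speed = (total path length)/(elapsed time); on a piecewise-linear x-t graph the path length is Σ|Δx|.
0–3 s: |Δx| = |8 − -12| = 20 m
3–7 s: |Δx| = |-9 − 8| = 17 m
7–10 s: |Δx| = |6 − -9| = 15 m
10–14 s: |Δx| = |7 − 6| = 1 m
Total path = 53 m; average speed = 53/14 = 53/14 m/s.

53/14 m/s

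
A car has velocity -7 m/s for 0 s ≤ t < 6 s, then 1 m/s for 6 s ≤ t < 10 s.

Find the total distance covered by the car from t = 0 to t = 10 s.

Distance (not displacement) is the total path length: add the absolute areas under v-t.
0–6 s: |-7| × 6 = 42 m
6–10 s: |1| × 4 = 4 m
Total distance = 46 m

46 m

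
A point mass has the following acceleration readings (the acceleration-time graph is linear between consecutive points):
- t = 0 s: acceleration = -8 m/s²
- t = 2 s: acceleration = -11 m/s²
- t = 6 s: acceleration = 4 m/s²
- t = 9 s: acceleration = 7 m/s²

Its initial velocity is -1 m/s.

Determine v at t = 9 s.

-17.5 m/s

Δv equals the area under the a-t graph; then v = v₀ + Δv.
0–2 s: ½(-8 + -11)(2) = -19 m/s
2–6 s: ½(-11 + 4)(4) = -14 m/s
6–9 s: ½(4 + 7)(3) = 16.5 m/s
Δv = -16.5 m/s, so v(9) = -1 + (-16.5) = -17.5 m/s.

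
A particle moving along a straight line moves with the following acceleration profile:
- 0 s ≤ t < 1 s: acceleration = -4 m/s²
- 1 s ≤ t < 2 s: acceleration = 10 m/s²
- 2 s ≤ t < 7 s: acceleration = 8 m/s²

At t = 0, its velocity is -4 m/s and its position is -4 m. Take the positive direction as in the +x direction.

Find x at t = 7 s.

97 m

On each constant-a segment, Δv = aΔt and Δx = v₀Δt + ½aΔt²; chain segment to segment.
0–1 s: v starts -4 m/s; Δx = -4·1 + ½·-4·1² = -6 m; v ends -8 m/s.
1–2 s: v starts -8 m/s; Δx = -8·1 + ½·10·1² = -3 m; v ends 2 m/s.
2–7 s: v starts 2 m/s; Δx = 2·5 + ½·8·5² = 110 m; v ends 42 m/s.
x(7) = -4 + Σ Δx = 97 m.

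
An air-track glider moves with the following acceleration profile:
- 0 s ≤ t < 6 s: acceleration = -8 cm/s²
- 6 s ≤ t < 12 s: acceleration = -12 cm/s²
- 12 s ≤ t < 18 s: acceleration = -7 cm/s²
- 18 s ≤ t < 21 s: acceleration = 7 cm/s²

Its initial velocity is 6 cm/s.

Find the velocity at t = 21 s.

Δv equals the area under the a-t graph; then v = v₀ + Δv.
0–6 s: -8 × 6 = -48 cm/s
6–12 s: -12 × 6 = -72 cm/s
12–18 s: -7 × 6 = -42 cm/s
18–21 s: 7 × 3 = 21 cm/s
Δv = -141 cm/s, so v(21) = 6 + (-141) = -135 cm/s.

-135 cm/s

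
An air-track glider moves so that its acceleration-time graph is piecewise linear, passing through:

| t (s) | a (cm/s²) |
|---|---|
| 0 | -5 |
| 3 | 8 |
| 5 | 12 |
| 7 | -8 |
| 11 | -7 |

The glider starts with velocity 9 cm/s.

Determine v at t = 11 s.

Δv equals the area under the a-t graph; then v = v₀ + Δv.
0–3 s: ½(-5 + 8)(3) = 4.5 cm/s
3–5 s: ½(8 + 12)(2) = 20 cm/s
5–7 s: ½(12 + -8)(2) = 4 cm/s
7–11 s: ½(-8 + -7)(4) = -30 cm/s
Δv = -1.5 cm/s, so v(11) = 9 + (-1.5) = 7.5 cm/s.

7.5 cm/s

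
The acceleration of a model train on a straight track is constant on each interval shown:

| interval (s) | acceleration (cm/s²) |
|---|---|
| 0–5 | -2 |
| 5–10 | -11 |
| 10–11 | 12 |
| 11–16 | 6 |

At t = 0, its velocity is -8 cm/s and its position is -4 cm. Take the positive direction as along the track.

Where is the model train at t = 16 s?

-593.5 cm

On each constant-a segment, Δv = aΔt and Δx = v₀Δt + ½aΔt²; chain segment to segment.
0–5 s: v starts -8 cm/s; Δx = -8·5 + ½·-2·5² = -65 cm; v ends -18 cm/s.
5–10 s: v starts -18 cm/s; Δx = -18·5 + ½·-11·5² = -227.5 cm; v ends -73 cm/s.
10–11 s: v starts -73 cm/s; Δx = -73·1 + ½·12·1² = -67 cm; v ends -61 cm/s.
11–16 s: v starts -61 cm/s; Δx = -61·5 + ½·6·5² = -230 cm; v ends -31 cm/s.
x(16) = -4 + Σ Δx = -593.5 cm.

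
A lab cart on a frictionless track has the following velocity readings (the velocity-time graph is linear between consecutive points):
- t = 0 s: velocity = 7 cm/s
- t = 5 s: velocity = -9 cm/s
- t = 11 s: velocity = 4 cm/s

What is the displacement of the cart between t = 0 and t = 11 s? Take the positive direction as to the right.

Net displacement equals the area under the velocity-time graph (areas below the axis count negative).
0–5 s: ½(7 + -9)(5) = -5 cm
5–11 s: ½(-9 + 4)(6) = -15 cm
Net displacement = -20 cm

-20 cm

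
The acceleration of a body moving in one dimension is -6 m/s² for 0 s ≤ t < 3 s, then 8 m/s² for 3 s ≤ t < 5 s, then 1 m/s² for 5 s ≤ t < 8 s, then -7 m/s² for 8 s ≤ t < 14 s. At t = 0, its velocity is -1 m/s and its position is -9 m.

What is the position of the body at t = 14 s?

On each constant-a segment, Δv = aΔt and Δx = v₀Δt + ½aΔt²; chain segment to segment.
0–3 s: v starts -1 m/s; Δx = -1·3 + ½·-6·3² = -30 m; v ends -19 m/s.
3–5 s: v starts -19 m/s; Δx = -19·2 + ½·8·2² = -22 m; v ends -3 m/s.
5–8 s: v starts -3 m/s; Δx = -3·3 + ½·1·3² = -4.5 m; v ends 0 m/s.
8–14 s: v starts 0 m/s; Δx = 0·6 + ½·-7·6² = -126 m; v ends -42 m/s.
x(14) = -9 + Σ Δx = -191.5 m.

-191.5 m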